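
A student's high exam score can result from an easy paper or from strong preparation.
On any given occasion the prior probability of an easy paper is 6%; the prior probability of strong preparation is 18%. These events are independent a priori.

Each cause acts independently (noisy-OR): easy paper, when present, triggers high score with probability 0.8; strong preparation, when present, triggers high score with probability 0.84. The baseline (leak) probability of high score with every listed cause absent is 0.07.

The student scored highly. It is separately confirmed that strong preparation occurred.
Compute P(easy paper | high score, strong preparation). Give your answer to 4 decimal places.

P(easy paper | high score, strong preparation) ≈ 0.0678

Under noisy-OR, P(high score | causes) = 1 − (1−0.07)·∏(1−qᵢ) over the active causes.
Weight on easy paper=true, given the evidence: 0.97024·0.06 = 0.058214
The normalizing constant is 0.8512·0.94 + 0.97024·0.06 = 0.858342
Posterior = 0.058214 / 0.858342 ≈ 0.0678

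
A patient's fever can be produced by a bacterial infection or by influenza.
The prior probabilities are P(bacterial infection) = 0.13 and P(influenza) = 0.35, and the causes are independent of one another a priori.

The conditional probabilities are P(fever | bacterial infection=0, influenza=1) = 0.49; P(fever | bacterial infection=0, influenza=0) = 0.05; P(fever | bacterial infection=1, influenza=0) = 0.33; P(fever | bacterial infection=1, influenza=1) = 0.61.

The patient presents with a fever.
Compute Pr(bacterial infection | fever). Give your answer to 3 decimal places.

Pr(bacterial infection | fever) ≈ 0.239

Weight on bacterial infection=true, given the evidence: 0.027885 + 0.027755 = 0.055640
The normalizing constant is 0.05·0.87·0.65 + 0.49·0.87·0.35 + 0.33·0.13·0.65 + 0.61·0.13·0.35 = 0.233120
P(bacterial infection | fever) = 0.055640/0.233120 ≈ 0.239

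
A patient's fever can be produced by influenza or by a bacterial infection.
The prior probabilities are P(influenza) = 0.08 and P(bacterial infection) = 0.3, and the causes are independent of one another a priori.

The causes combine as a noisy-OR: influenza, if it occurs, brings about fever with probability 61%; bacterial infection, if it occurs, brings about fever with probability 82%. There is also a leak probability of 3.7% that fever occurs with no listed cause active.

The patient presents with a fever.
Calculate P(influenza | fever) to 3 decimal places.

Under noisy-OR, P(fever | causes) = 1 − (1−0.037)·∏(1−qᵢ) over the active causes.
Numerator (weight on configurations with influenza): 0.034968 + 0.022378 = 0.057346
The normalizing constant is 0.037*0.92*0.7 + 0.82666*0.92*0.3 + 0.62443*0.08*0.7 + 0.932397*0.08*0.3 = 0.309332
Posterior = 0.057346 / 0.309332 ≈ 0.185

P(influenza | fever) ≈ 0.185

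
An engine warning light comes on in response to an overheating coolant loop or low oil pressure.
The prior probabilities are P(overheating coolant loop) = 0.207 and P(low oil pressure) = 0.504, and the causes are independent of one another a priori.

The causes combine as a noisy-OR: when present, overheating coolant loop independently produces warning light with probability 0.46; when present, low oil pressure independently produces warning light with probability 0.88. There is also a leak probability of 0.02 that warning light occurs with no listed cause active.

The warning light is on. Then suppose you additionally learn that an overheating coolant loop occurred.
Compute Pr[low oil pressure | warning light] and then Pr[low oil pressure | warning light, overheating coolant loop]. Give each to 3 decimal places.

Under noisy-OR, P(warning light | causes) = 1 − (1−0.02)·∏(1−qᵢ) over the active causes.
By total probability over the 4 (overheating coolant loop, low oil pressure) configurations:
  P(warning light) = 0.02·0.793·0.496 + 0.8824·0.793·0.504 + 0.4708·0.207·0.496 + 0.936496·0.207·0.504
        = 0.007867 + 0.352671 + 0.048338 + 0.097703 = 0.506579
Keeping only the low oil pressure-present terms gives 0.450374, so
  P(low oil pressure | warning light) = 0.450374 / 0.506579 ≈ 0.889

Now condition on the additional information:
Numerator (weight on configurations with low oil pressure): 0.936496·0.504 = 0.471994
Normalizer over all consistent configurations: 0.4708·0.496 + 0.936496·0.504 = 0.705511
Posterior = 0.471994 / 0.705511 ≈ 0.669

Pr[low oil pressure | warning light] ≈ 0.889; Pr[low oil pressure | warning light, overheating coolant loop] ≈ 0.669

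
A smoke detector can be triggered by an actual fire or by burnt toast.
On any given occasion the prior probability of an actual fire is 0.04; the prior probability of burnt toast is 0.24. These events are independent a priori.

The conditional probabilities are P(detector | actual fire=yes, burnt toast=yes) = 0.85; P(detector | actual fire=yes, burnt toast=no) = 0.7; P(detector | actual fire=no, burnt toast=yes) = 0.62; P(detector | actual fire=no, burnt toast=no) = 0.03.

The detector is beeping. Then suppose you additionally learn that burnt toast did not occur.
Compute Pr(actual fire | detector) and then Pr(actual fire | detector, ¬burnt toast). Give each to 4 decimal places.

Pr(actual fire | detector) ≈ 0.1516; Pr(actual fire | detector, ¬burnt toast) ≈ 0.4930

P(detector) = 0.03*0.96*0.76 + 0.62*0.96*0.24 + 0.7*0.04*0.76 + 0.85*0.04*0.24 = 0.021888 + 0.142848 + 0.021280 + 0.008160 = 0.194176
The actual fire-present share is 0.021280 + 0.008160 = 0.029440.
Hence the posterior is 0.029440/0.194176 ≈ 0.1516.

Now condition on the additional information:
P(detector | ¬burnt toast) = 0.03*0.96 + 0.7*0.04 = 0.028800 + 0.028000 = 0.056800
Of this, 0.028000 comes from 0.7*0.04 (the actual fire=true cases).
Hence the posterior is 0.028000/0.056800 ≈ 0.4930.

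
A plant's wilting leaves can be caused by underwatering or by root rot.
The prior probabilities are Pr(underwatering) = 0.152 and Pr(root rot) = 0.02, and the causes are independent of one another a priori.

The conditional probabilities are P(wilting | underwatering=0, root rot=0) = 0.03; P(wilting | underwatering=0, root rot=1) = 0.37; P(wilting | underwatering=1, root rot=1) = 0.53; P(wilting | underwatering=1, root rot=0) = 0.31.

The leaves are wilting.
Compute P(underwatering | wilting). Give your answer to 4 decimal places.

P(underwatering | wilting) ≈ 0.6050

P(wilting) = 0.03×0.848×0.98 + 0.37×0.848×0.02 + 0.31×0.152×0.98 + 0.53×0.152×0.02 = 0.024931 + 0.006275 + 0.046178 + 0.001611 = 0.078995
Of this, 0.047789 comes from 0.046178 + 0.001611 (the underwatering=true cases).
Hence the posterior is 0.047789/0.078995 ≈ 0.6050.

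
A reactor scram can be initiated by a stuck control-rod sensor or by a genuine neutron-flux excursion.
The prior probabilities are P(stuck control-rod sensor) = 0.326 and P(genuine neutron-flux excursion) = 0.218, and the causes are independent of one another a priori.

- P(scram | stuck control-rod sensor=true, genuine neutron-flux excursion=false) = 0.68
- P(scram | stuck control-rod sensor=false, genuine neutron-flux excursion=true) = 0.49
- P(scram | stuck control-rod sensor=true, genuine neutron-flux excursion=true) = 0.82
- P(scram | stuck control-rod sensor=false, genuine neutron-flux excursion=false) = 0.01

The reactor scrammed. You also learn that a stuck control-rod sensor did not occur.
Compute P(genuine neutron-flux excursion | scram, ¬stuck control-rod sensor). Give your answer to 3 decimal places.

Sum P(scram|·) weighted by the priors over both values of genuine neutron-flux excursion:
  P(scram | ¬stuck control-rod sensor) = 0.01·0.782 + 0.49·0.218
        = 0.007820 + 0.106820 = 0.114640
Keeping only the genuine neutron-flux excursion-present terms gives 0.106820, so
  P(genuine neutron-flux excursion | scram, ¬stuck control-rod sensor) = 0.106820 / 0.114640 ≈ 0.932

P(genuine neutron-flux excursion | scram, ¬stuck control-rod sensor) ≈ 0.932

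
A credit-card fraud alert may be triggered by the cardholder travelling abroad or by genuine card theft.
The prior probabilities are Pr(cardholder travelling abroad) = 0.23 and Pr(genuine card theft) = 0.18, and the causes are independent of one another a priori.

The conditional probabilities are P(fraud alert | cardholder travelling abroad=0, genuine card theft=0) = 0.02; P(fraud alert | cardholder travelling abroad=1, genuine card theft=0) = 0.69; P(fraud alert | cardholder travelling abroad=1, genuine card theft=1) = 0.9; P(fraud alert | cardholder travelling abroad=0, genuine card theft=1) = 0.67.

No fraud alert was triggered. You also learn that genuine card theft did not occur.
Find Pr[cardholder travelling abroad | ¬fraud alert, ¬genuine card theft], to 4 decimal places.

Pr[cardholder travelling abroad | ¬fraud alert, ¬genuine card theft] ≈ 0.0863

P(¬fraud alert | ¬genuine card theft) = 0.98*0.77 + 0.31*0.23 = 0.754600 + 0.071300 = 0.825900
Of this, 0.071300 comes from 0.31*0.23 (the cardholder travelling abroad=true cases).
So P(cardholder travelling abroad | ¬fraud alert, ¬genuine card theft) = 0.071300/0.825900 ≈ 0.0863.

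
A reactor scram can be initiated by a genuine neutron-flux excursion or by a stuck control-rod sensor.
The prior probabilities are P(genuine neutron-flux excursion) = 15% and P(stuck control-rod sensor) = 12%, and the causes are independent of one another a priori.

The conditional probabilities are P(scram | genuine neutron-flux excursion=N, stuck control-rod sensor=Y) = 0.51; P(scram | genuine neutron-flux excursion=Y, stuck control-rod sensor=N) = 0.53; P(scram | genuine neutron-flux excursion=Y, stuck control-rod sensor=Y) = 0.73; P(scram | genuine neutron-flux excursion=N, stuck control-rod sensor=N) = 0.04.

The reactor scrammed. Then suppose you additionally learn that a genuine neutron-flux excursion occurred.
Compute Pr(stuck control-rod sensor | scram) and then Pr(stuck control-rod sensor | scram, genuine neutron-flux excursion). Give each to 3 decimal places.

Pr(stuck control-rod sensor | scram) ≈ 0.395; Pr(stuck control-rod sensor | scram, genuine neutron-flux excursion) ≈ 0.158

Enumerate the 4 (genuine neutron-flux excursion, stuck control-rod sensor) configurations and weight by the priors:
  P(scram) = 0.04×0.85×0.88 + 0.51×0.85×0.12 + 0.53×0.15×0.88 + 0.73×0.15×0.12
        = 0.029920 + 0.052020 + 0.069960 + 0.013140 = 0.165040
The terms with stuck control-rod sensor present sum to 0.065160, so
  P(stuck control-rod sensor | scram) = 0.065160 / 0.165040 ≈ 0.395

With the extra evidence:
For the numerator, keep only stuck control-rod sensor=true terms: 0.73*0.12 = 0.087600
The normalizing constant is 0.53*0.88 + 0.73*0.12 = 0.554000
P(stuck control-rod sensor | scram, genuine neutron-flux excursion) = 0.087600/0.554000 ≈ 0.158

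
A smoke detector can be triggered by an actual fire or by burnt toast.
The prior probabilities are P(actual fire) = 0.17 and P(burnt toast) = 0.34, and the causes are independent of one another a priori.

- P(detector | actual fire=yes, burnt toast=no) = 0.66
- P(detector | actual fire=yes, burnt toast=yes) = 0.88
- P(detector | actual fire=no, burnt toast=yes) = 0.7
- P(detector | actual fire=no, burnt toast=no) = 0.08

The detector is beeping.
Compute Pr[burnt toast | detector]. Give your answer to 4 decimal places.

Pr[burnt toast | detector] ≈ 0.6782

Numerator (weight on configurations with burnt toast): 0.197540 + 0.050864 = 0.248404
Denominator P(detector): 0.08×0.83×0.66 + 0.7×0.83×0.34 + 0.66×0.17×0.66 + 0.88×0.17×0.34 = 0.366280
Posterior = 0.248404 / 0.366280 ≈ 0.6782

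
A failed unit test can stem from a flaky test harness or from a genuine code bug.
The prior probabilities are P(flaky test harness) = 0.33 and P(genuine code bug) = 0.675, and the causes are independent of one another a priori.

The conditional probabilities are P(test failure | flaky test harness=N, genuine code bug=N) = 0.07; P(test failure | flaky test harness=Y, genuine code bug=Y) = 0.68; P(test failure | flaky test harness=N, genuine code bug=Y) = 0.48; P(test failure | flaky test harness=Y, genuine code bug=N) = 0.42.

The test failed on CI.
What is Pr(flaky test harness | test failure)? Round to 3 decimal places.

Weight on flaky test harness=true, given the evidence: 0.045045 + 0.151470 = 0.196515
The normalizing constant is 0.07·0.67·0.325 + 0.48·0.67·0.675 + 0.42·0.33·0.325 + 0.68·0.33·0.675 = 0.428838
Posterior = 0.196515 / 0.428838 ≈ 0.458

Pr(flaky test harness | test failure) ≈ 0.458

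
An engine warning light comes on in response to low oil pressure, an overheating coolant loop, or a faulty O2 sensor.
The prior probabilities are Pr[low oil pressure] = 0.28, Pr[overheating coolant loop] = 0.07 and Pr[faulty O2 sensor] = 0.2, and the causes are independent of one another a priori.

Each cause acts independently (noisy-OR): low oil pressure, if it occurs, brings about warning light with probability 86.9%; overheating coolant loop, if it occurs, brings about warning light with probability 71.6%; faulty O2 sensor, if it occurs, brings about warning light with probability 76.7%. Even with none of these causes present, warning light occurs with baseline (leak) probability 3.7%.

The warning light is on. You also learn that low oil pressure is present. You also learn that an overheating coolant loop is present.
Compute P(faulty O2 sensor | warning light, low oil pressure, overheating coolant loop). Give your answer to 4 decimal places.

P(faulty O2 sensor | warning light, low oil pressure, overheating coolant loop) ≈ 0.2045

Under noisy-OR, P(warning light | causes) = 1 − (1−0.037)·∏(1−qᵢ) over the active causes.
By total probability over both values of faulty O2 sensor:
  P(warning light | low oil pressure, overheating coolant loop) = 0.964173·0.8 + 0.991652·0.2
        = 0.771338 + 0.198330 = 0.969668
Configurations with faulty O2 sensor contribute 0.198330, so
  P(faulty O2 sensor | warning light, low oil pressure, overheating coolant loop) = 0.198330 / 0.969668 ≈ 0.2045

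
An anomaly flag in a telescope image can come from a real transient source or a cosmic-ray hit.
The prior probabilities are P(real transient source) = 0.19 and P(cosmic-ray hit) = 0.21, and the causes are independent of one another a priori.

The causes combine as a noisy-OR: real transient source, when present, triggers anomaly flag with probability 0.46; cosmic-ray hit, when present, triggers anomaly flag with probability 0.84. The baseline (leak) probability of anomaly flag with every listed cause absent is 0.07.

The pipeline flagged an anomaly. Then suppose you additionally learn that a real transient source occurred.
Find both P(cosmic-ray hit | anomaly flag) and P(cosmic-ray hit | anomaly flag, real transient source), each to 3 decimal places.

P(cosmic-ray hit | anomaly flag) ≈ 0.603; P(cosmic-ray hit | anomaly flag, real transient source) ≈ 0.329

Under noisy-OR, P(anomaly flag | causes) = 1 − (1−0.07)·∏(1−qᵢ) over the active causes.
By total probability over the 4 (real transient source, cosmic-ray hit) configurations:
  P(anomaly flag) = 0.07*0.81*0.79 + 0.8512*0.81*0.21 + 0.4978*0.19*0.79 + 0.919648*0.19*0.21
        = 0.044793 + 0.144789 + 0.074720 + 0.036694 = 0.300996
Configurations with cosmic-ray hit contribute 0.181483, so
  P(cosmic-ray hit | anomaly flag) = 0.181483 / 0.300996 ≈ 0.603

With the extra evidence:
By total probability over both values of cosmic-ray hit:
  P(anomaly flag | real transient source) = 0.4978·0.79 + 0.919648·0.21
        = 0.393262 + 0.193126 = 0.586388
Configurations with cosmic-ray hit contribute 0.193126, so
  P(cosmic-ray hit | anomaly flag, real transient source) = 0.193126 / 0.586388 ≈ 0.329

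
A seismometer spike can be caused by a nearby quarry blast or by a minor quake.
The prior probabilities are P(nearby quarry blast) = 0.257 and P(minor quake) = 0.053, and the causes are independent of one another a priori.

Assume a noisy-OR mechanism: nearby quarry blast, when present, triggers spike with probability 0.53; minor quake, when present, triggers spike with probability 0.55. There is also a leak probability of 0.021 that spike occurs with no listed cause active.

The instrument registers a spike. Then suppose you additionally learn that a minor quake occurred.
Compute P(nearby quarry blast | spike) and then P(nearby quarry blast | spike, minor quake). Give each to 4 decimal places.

Under noisy-OR, P(spike | causes) = 1 − (1−0.021)·∏(1−qᵢ) over the active causes.
P(spike) = 0.021*0.743*0.947 + 0.55945*0.743*0.053 + 0.53987*0.257*0.947 + 0.792941*0.257*0.053 = 0.014776 + 0.022031 + 0.131393 + 0.010801 = 0.179001
Restricting to configurations with nearby quarry blast present: 0.131393 + 0.010801 = 0.142194.
P(nearby quarry blast | spike) = 0.142194 / 0.179001 ≈ 0.7944

Now condition on the additional information:
For the numerator, keep only nearby quarry blast=true terms: 0.792941×0.257 = 0.203786
The normalizing constant is 0.55945×0.743 + 0.792941×0.257 = 0.619457
P(nearby quarry blast | spike, minor quake) = 0.203786/0.619457 ≈ 0.3290
Conditioning on minor quake lowers the posterior on nearby quarry blast: the classic explaining-away effect in a common-effect structure.

P(nearby quarry blast | spike) ≈ 0.7944; P(nearby quarry blast | spike, minor quake) ≈ 0.3290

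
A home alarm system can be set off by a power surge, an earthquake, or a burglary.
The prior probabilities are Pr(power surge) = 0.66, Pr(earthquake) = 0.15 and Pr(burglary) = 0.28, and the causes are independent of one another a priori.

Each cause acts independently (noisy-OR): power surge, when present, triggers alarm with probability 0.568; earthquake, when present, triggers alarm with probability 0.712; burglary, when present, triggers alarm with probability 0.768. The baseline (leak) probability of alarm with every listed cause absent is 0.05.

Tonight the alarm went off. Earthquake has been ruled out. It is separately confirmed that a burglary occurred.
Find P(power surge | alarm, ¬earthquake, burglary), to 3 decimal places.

P(power surge | alarm, ¬earthquake, burglary) ≈ 0.693

Under noisy-OR, P(alarm | causes) = 1 − (1−0.05)·∏(1−qᵢ) over the active causes.
Enumerate both values of power surge and weight by the priors:
  P(alarm | ¬earthquake, burglary) = 0.7796·0.34 + 0.904787·0.66
        = 0.265064 + 0.597159 = 0.862223
Configurations with power surge contribute 0.597159, so
  P(power surge | alarm, ¬earthquake, burglary) = 0.597159 / 0.862223 ≈ 0.693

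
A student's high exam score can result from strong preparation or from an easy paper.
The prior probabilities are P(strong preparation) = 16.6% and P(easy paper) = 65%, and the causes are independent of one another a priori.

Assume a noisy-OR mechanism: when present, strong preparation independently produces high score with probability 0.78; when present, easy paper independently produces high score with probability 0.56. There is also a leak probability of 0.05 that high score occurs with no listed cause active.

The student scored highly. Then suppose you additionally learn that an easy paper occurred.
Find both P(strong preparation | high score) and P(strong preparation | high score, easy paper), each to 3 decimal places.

Under noisy-OR, P(high score | causes) = 1 − (1−0.05)·∏(1−qᵢ) over the active causes.
P(high score) = 0.05*0.834*0.35 + 0.582*0.834*0.65 + 0.791*0.166*0.35 + 0.90804*0.166*0.65 = 0.014595 + 0.315502 + 0.045957 + 0.097978 = 0.474032
Restricting to configurations with strong preparation present: 0.045957 + 0.097978 = 0.143935.
Hence the posterior is 0.143935/0.474032 ≈ 0.304.

Now condition on the additional information:
P(high score | easy paper) = 0.582*0.834 + 0.90804*0.166 = 0.485388 + 0.150735 = 0.636123
Restricting to configurations with strong preparation present: 0.90804*0.166 = 0.150735.
Hence the posterior is 0.150735/0.636123 ≈ 0.237.
The drop from 0.304 to 0.237 is the explaining-away (discounting) effect.

P(strong preparation | high score) ≈ 0.304; P(strong preparation | high score, easy paper) ≈ 0.237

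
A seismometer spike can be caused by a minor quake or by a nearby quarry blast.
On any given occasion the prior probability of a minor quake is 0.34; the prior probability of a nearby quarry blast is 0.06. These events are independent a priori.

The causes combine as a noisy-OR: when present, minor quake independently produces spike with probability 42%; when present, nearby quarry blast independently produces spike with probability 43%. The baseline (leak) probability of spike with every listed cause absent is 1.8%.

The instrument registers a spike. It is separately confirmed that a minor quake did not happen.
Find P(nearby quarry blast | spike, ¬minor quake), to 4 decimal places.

P(nearby quarry blast | spike, ¬minor quake) ≈ 0.6096

Under noisy-OR, P(spike | causes) = 1 − (1−0.018)·∏(1−qᵢ) over the active causes.
Sum P(spike|·) weighted by the priors over both values of nearby quarry blast:
  P(spike | ¬minor quake) = 0.018*0.94 + 0.44026*0.06
        = 0.016920 + 0.026416 = 0.043336
Keeping only the nearby quarry blast-present terms gives 0.026416, so
  P(nearby quarry blast | spike, ¬minor quake) = 0.026416 / 0.043336 ≈ 0.6096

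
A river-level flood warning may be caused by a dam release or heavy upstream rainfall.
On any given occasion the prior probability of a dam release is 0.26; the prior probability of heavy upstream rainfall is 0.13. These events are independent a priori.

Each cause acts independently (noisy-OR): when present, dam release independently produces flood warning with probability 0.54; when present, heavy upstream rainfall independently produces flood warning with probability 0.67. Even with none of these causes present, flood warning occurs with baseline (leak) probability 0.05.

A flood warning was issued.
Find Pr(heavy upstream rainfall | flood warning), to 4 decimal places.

Under noisy-OR, P(flood warning | causes) = 1 − (1−0.05)·∏(1−qᵢ) over the active causes.
Sum P(flood warning|·) weighted by the priors over the 4 (dam release, heavy upstream rainfall) configurations:
  P(flood warning) = 0.05*0.74*0.87 + 0.6865*0.74*0.13 + 0.563*0.26*0.87 + 0.85579*0.26*0.13
        = 0.032190 + 0.066041 + 0.127351 + 0.028926 = 0.254508
Keeping only the heavy upstream rainfall-present terms gives 0.094967, so
  P(heavy upstream rainfall | flood warning) = 0.094967 / 0.254508 ≈ 0.3731

Pr(heavy upstream rainfall | flood warning) ≈ 0.3731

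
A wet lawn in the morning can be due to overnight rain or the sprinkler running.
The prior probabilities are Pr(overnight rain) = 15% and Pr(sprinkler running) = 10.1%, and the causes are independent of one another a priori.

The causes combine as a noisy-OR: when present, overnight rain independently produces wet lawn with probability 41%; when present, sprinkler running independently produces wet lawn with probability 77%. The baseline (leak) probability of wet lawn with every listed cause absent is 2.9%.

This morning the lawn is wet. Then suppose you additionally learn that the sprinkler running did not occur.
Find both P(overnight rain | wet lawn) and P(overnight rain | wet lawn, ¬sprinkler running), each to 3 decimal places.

Under noisy-OR, P(wet lawn | causes) = 1 − (1−0.029)·∏(1−qᵢ) over the active causes.
P(wet lawn) = 0.029×0.85×0.899 + 0.77667×0.85×0.101 + 0.42711×0.15×0.899 + 0.868235×0.15×0.101 = 0.022160 + 0.066677 + 0.057596 + 0.013154 = 0.159587
Restricting to configurations with overnight rain present: 0.057596 + 0.013154 = 0.070750.
Hence the posterior is 0.070750/0.159587 ≈ 0.443.

Now condition on the additional information:
Weight on overnight rain=true, given the evidence: 0.42711*0.15 = 0.064066
The normalizing constant is 0.029*0.85 + 0.42711*0.15 = 0.088716
Posterior = 0.064066 / 0.088716 ≈ 0.722
Ruling out sprinkler running raises the posterior on overnight rain — the flip side of explaining away.

P(overnight rain | wet lawn) ≈ 0.443; P(overnight rain | wet lawn, ¬sprinkler running) ≈ 0.722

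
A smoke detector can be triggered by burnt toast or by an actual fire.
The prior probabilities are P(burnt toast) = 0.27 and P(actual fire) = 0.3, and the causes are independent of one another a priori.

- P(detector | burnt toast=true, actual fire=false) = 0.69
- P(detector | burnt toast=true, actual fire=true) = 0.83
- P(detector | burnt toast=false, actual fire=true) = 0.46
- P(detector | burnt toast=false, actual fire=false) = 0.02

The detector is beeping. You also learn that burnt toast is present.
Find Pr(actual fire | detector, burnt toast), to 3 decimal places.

P(detector | burnt toast) = 0.69·0.7 + 0.83·0.3 = 0.483000 + 0.249000 = 0.732000
Restricting to configurations with actual fire present: 0.83·0.3 = 0.249000.
Hence the posterior is 0.249000/0.732000 ≈ 0.340.

Pr(actual fire | detector, burnt toast) ≈ 0.340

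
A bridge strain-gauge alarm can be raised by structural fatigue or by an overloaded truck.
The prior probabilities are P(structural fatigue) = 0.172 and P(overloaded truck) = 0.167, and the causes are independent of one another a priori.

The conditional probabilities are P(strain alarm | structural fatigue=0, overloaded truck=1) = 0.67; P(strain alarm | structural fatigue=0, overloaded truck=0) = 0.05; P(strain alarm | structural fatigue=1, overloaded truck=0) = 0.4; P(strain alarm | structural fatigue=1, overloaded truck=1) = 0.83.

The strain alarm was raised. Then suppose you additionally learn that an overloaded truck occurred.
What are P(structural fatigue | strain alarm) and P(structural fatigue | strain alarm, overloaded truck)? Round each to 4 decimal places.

Weight on structural fatigue=true, given the evidence: 0.057310 + 0.023841 = 0.081151
Normalizer over all consistent configurations: 0.05×0.828×0.833 + 0.67×0.828×0.167 + 0.4×0.172×0.833 + 0.83×0.172×0.167 = 0.208282
Posterior = 0.081151 / 0.208282 ≈ 0.3896

With the extra evidence:
Weight on structural fatigue=true, given the evidence: 0.83*0.172 = 0.142760
Normalizer over all consistent configurations: 0.67*0.828 + 0.83*0.172 = 0.697520
Posterior = 0.142760 / 0.697520 ≈ 0.2047
The drop from 0.3896 to 0.2047 is the explaining-away (discounting) effect.

P(structural fatigue | strain alarm) ≈ 0.3896; P(structural fatigue | strain alarm, overloaded truck) ≈ 0.2047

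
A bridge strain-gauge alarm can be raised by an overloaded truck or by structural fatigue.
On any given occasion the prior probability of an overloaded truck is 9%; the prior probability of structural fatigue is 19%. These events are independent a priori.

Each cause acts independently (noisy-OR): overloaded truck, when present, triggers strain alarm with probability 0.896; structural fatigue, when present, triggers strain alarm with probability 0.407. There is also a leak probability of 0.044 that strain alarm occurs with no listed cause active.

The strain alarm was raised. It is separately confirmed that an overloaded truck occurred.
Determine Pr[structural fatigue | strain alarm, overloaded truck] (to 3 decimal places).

Under noisy-OR, P(strain alarm | causes) = 1 − (1−0.044)·∏(1−qᵢ) over the active causes.
P(strain alarm | overloaded truck) = 0.900576×0.81 + 0.941042×0.19 = 0.729467 + 0.178798 = 0.908265
Of this, 0.178798 comes from 0.941042×0.19 (the structural fatigue=true cases).
P(structural fatigue | strain alarm, overloaded truck) = 0.178798 / 0.908265 ≈ 0.197

Pr[structural fatigue | strain alarm, overloaded truck] ≈ 0.197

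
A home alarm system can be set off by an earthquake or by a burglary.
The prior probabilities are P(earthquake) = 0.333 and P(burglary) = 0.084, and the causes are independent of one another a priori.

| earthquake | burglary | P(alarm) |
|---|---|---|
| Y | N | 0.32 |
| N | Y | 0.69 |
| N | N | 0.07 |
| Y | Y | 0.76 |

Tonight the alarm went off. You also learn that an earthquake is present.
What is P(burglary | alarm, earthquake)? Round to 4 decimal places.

P(burglary | alarm, earthquake) ≈ 0.1788

P(alarm | earthquake) = 0.32·0.916 + 0.76·0.084 = 0.293120 + 0.063840 = 0.356960
The burglary-present share is 0.76·0.084 = 0.063840.
Hence the posterior is 0.063840/0.356960 ≈ 0.1788.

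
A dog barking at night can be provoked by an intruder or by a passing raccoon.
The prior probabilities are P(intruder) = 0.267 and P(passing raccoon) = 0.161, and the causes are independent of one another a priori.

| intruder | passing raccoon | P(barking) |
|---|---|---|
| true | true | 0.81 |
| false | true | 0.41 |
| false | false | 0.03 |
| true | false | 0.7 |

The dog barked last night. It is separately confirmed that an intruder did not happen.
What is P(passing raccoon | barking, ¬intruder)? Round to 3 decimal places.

Sum P(barking|·) weighted by the priors over both values of passing raccoon:
  P(barking | ¬intruder) = 0.03*0.839 + 0.41*0.161
        = 0.025170 + 0.066010 = 0.091180
The terms with passing raccoon present sum to 0.066010, so
  P(passing raccoon | barking, ¬intruder) = 0.066010 / 0.091180 ≈ 0.724

P(passing raccoon | barking, ¬intruder) ≈ 0.724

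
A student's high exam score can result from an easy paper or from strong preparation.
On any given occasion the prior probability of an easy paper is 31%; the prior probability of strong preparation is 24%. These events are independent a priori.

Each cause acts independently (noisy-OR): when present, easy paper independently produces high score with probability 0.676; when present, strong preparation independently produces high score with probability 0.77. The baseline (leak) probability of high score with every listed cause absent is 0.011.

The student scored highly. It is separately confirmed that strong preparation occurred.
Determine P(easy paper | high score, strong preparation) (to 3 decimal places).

Under noisy-OR, P(high score | causes) = 1 − (1−0.011)·∏(1−qᵢ) over the active causes.
Weight on easy paper=true, given the evidence: 0.9263×0.31 = 0.287153
The normalizing constant is 0.77253×0.69 + 0.9263×0.31 = 0.820199
Posterior = 0.287153 / 0.820199 ≈ 0.350

P(easy paper | high score, strong preparation) ≈ 0.350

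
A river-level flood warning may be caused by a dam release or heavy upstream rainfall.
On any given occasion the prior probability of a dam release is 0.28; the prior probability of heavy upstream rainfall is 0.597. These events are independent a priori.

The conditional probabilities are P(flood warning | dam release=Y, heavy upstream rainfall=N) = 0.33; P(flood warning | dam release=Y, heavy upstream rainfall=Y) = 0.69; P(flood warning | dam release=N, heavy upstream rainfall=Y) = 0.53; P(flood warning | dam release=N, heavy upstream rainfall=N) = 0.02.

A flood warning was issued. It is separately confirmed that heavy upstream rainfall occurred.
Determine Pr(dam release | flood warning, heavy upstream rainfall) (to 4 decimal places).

Pr(dam release | flood warning, heavy upstream rainfall) ≈ 0.3361

P(flood warning | heavy upstream rainfall) = 0.53×0.72 + 0.69×0.28 = 0.381600 + 0.193200 = 0.574800
The dam release-present share is 0.69×0.28 = 0.193200.
Hence the posterior is 0.193200/0.574800 ≈ 0.3361.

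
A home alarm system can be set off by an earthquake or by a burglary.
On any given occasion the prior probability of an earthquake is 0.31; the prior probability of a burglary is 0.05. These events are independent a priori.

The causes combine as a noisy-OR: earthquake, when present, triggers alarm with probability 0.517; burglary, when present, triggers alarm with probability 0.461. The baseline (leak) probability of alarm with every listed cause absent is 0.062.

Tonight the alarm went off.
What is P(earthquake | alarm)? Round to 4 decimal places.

Under noisy-OR, P(alarm | causes) = 1 − (1−0.062)·∏(1−qᵢ) over the active causes.
Numerator (weight on configurations with earthquake): 0.161076 + 0.011715 = 0.172791
Normalizer over all consistent configurations: 0.062·0.69·0.95 + 0.494418·0.69·0.05 + 0.546946·0.31·0.95 + 0.755804·0.31·0.05 = 0.230489
Posterior = 0.172791 / 0.230489 ≈ 0.7497

P(earthquake | alarm) ≈ 0.7497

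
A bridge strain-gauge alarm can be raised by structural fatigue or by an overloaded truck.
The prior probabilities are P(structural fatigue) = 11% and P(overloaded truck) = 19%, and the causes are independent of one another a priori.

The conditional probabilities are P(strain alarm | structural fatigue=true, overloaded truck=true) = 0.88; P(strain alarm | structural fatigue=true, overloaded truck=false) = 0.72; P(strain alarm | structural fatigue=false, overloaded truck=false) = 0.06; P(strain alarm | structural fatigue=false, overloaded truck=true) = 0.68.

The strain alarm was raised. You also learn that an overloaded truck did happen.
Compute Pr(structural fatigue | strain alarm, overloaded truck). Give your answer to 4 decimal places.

Numerator (weight on configurations with structural fatigue): 0.88*0.11 = 0.096800
Normalizer over all consistent configurations: 0.68*0.89 + 0.88*0.11 = 0.702000
Posterior = 0.096800 / 0.702000 ≈ 0.1379

Pr(structural fatigue | strain alarm, overloaded truck) ≈ 0.1379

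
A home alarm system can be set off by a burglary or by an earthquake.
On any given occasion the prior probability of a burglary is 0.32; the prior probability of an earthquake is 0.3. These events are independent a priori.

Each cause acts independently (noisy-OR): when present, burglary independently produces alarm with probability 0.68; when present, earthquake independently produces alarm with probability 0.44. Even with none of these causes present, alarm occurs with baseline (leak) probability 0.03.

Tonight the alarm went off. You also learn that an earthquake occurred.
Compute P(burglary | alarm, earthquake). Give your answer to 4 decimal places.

Under noisy-OR, P(alarm | causes) = 1 − (1−0.03)·∏(1−qᵢ) over the active causes.
P(alarm | earthquake) = 0.4568*0.68 + 0.826176*0.32 = 0.310624 + 0.264376 = 0.575000
The burglary-present share is 0.826176*0.32 = 0.264376.
So P(burglary | alarm, earthquake) = 0.264376/0.575000 ≈ 0.4598.

P(burglary | alarm, earthquake) ≈ 0.4598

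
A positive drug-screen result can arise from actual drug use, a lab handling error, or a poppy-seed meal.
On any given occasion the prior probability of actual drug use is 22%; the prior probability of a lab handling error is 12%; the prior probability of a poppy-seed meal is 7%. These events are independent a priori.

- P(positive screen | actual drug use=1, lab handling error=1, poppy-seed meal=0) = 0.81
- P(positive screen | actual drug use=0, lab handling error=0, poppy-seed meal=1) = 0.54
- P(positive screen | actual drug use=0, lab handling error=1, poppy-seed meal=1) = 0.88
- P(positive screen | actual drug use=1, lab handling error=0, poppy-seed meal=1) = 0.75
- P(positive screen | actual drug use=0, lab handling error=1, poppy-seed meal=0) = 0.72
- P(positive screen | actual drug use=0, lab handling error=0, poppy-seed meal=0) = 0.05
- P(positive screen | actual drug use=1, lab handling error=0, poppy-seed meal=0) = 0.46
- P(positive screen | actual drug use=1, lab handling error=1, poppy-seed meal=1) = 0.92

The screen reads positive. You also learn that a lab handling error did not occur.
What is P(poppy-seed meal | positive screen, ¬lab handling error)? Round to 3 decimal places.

P(poppy-seed meal | positive screen, ¬lab handling error) ≈ 0.239

Sum P(positive screen|·) weighted by the priors over the 4 (actual drug use, poppy-seed meal) configurations:
  P(positive screen | ¬lab handling error) = 0.05*0.78*0.93 + 0.54*0.78*0.07 + 0.46*0.22*0.93 + 0.75*0.22*0.07
        = 0.036270 + 0.029484 + 0.094116 + 0.011550 = 0.171420
Configurations with poppy-seed meal contribute 0.041034, so
  P(poppy-seed meal | positive screen, ¬lab handling error) = 0.041034 / 0.171420 ≈ 0.239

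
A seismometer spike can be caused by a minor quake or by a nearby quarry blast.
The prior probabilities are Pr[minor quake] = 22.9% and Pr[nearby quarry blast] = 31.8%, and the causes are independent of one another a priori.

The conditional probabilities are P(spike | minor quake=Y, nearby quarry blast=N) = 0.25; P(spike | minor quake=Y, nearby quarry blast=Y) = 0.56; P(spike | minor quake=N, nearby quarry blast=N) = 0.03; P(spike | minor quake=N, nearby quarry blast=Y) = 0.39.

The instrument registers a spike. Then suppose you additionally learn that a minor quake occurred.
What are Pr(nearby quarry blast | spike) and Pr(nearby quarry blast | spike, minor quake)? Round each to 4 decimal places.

P(spike) = 0.03*0.771*0.682 + 0.39*0.771*0.318 + 0.25*0.229*0.682 + 0.56*0.229*0.318 = 0.015775 + 0.095619 + 0.039045 + 0.040780 = 0.191219
The nearby quarry blast-present share is 0.095619 + 0.040780 = 0.136399.
So P(nearby quarry blast | spike) = 0.136399/0.191219 ≈ 0.7133.

Now condition on the additional information:
P(spike | minor quake) = 0.25*0.682 + 0.56*0.318 = 0.170500 + 0.178080 = 0.348580
Restricting to configurations with nearby quarry blast present: 0.56*0.318 = 0.178080.
P(nearby quarry blast | spike, minor quake) = 0.178080 / 0.348580 ≈ 0.5109
Conditioning on minor quake lowers the posterior on nearby quarry blast: the classic explaining-away effect in a common-effect structure.

Pr(nearby quarry blast | spike) ≈ 0.7133; Pr(nearby quarry blast | spike, minor quake) ≈ 0.5109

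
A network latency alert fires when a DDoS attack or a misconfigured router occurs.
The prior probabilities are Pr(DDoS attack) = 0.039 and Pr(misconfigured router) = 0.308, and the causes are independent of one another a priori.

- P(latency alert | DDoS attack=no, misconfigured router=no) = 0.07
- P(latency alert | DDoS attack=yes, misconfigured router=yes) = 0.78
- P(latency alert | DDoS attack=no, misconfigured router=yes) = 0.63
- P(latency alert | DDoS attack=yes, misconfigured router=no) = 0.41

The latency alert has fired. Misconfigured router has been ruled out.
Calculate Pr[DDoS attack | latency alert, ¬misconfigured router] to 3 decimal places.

For the numerator, keep only DDoS attack=true terms: 0.41*0.039 = 0.015990
Normalizer over all consistent configurations: 0.07*0.961 + 0.41*0.039 = 0.083260
Posterior = 0.015990 / 0.083260 ≈ 0.192

Pr[DDoS attack | latency alert, ¬misconfigured router] ≈ 0.192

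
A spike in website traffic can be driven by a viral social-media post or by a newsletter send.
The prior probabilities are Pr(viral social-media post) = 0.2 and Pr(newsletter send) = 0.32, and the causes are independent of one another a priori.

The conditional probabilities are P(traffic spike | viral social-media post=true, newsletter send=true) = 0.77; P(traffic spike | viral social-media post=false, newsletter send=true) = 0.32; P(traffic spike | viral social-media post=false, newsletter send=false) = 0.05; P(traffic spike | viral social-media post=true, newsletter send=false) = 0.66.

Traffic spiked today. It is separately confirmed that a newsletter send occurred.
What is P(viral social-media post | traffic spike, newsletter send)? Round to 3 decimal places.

P(viral social-media post | traffic spike, newsletter send) ≈ 0.376

Sum P(traffic spike|·) weighted by the priors over both values of viral social-media post:
  P(traffic spike | newsletter send) = 0.32*0.8 + 0.77*0.2
        = 0.256000 + 0.154000 = 0.410000
Keeping only the viral social-media post-present terms gives 0.154000, so
  P(viral social-media post | traffic spike, newsletter send) = 0.154000 / 0.410000 ≈ 0.376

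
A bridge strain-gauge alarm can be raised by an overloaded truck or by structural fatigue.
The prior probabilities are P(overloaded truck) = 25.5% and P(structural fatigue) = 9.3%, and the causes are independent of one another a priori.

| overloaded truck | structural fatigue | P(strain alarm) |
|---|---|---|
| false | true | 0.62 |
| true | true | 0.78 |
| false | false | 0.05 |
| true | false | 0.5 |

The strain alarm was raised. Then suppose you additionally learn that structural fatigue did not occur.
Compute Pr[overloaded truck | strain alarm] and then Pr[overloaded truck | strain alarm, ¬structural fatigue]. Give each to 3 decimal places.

Pr[overloaded truck | strain alarm] ≈ 0.636; Pr[overloaded truck | strain alarm, ¬structural fatigue] ≈ 0.774

P(strain alarm) = 0.05×0.745×0.907 + 0.62×0.745×0.093 + 0.5×0.255×0.907 + 0.78×0.255×0.093 = 0.033786 + 0.042957 + 0.115643 + 0.018498 = 0.210884
Restricting to configurations with overloaded truck present: 0.115643 + 0.018498 = 0.134141.
So P(overloaded truck | strain alarm) = 0.134141/0.210884 ≈ 0.636.

Now condition on the additional information:
P(strain alarm | ¬structural fatigue) = 0.05×0.745 + 0.5×0.255 = 0.037250 + 0.127500 = 0.164750
Of this, 0.127500 comes from 0.5×0.255 (the overloaded truck=true cases).
Hence the posterior is 0.127500/0.164750 ≈ 0.774.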